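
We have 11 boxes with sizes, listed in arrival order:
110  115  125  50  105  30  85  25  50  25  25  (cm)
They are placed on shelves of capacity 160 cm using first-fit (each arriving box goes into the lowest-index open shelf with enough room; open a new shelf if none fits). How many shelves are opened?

  110 → shelf 1 (new)  [load 110/160]
  115 → shelf 2 (new)  [load 115/160]
  125 → shelf 3 (new)  [load 125/160]
  50 → shelf 1  [load 160/160]
  105 → shelf 4 (new)  [load 105/160]
  30 → shelf 2  [load 145/160]
  85 → shelf 5 (new)  [load 85/160]
  25 → shelf 3  [load 150/160]
  50 → shelf 4  [load 155/160]
  25 → shelf 5  [load 110/160]
  25 → shelf 5  [load 135/160]
5 shelves opened.

5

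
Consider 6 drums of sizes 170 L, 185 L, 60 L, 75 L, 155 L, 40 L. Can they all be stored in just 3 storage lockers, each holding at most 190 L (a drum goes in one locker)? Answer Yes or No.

Total = 685 L; ⌈685/190⌉ = 4.
At least 4 storage lockers are required, but only 3 are allowed.

No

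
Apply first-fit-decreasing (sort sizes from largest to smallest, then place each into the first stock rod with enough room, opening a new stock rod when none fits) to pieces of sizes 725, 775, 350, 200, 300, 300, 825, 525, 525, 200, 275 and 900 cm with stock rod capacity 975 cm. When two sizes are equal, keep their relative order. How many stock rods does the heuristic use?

7

Sorted descending: 900, 825, 775, 725, 525, 525, 350, 300, 300, 275, 200, 200.
  900 → stock rod 1 (new)  [load 900/975]
  825 → stock rod 2 (new)  [load 825/975]
  775 → stock rod 3 (new)  [load 775/975]
  725 → stock rod 4 (new)  [load 725/975]
  525 → stock rod 5 (new)  [load 525/975]
  525 → stock rod 6 (new)  [load 525/975]
  350 → stock rod 5  [load 875/975]
  300 → stock rod 6  [load 825/975]
  300 → stock rod 7 (new)  [load 300/975]
  275 → stock rod 7  [load 575/975]
  200 → stock rod 3  [load 975/975]
  200 → stock rod 4  [load 925/975]
7 stock rods opened.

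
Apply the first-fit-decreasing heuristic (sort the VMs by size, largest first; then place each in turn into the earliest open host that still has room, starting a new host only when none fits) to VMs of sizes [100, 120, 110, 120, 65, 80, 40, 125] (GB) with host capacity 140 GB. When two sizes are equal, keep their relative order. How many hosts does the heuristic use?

Sorted descending: 125, 120, 120, 110, 100, 80, 65, 40.
  125 → host 1 (new)  [load 125/140]
  120 → host 2 (new)  [load 120/140]
  120 → host 3 (new)  [load 120/140]
  110 → host 4 (new)  [load 110/140]
  100 → host 5 (new)  [load 100/140]
  80 → host 6 (new)  [load 80/140]
  65 → host 7 (new)  [load 65/140]
  40 → host 5  [load 140/140]
7 hosts opened.

7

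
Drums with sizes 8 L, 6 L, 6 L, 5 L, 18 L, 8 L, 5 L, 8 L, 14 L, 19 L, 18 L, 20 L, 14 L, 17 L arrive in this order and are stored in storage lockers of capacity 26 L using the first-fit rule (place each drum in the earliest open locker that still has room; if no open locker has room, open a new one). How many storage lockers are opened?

  8 → locker 1 (new)  [load 8/26]
  6 → locker 1  [load 14/26]
  6 → locker 1  [load 20/26]
  5 → locker 1  [load 25/26]
  18 → locker 2 (new)  [load 18/26]
  8 → locker 2  [load 26/26]
  5 → locker 3 (new)  [load 5/26]
  8 → locker 3  [load 13/26]
  14 → locker 4 (new)  [load 14/26]
  19 → locker 5 (new)  [load 19/26]
  18 → locker 6 (new)  [load 18/26]
  20 → locker 7 (new)  [load 20/26]
  14 → locker 8 (new)  [load 14/26]
  17 → locker 9 (new)  [load 17/26]
9 storage lockers opened.

9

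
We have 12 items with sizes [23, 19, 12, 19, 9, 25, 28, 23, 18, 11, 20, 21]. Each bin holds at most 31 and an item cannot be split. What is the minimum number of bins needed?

Total = 28 + 25 + 23 + 23 + 21 + 20 + 19 + 19 + 18 + 12 + 11 + 9 = 228.
Lower bound: ⌈228/31⌉ = 8 bins.
Also, 9 items each exceed 31/2, and no two of those can share a bin, so at least 9 bins are needed.
A packing using 9 bins:
  bin 1: 28 = 28
  bin 2: 25 = 25
  bin 3: 23 = 23
  bin 4: 23 = 23
  bin 5: 21 + 9 = 30
  bin 6: 20 + 11 = 31
  bin 7: 19 + 12 = 31
  bin 8: 19 = 19
  bin 9: 18 = 18
This matches the lower bound, so 9 is optimal.

9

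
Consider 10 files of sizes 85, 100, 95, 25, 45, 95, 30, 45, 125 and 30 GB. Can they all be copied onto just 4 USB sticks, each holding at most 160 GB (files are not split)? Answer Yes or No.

Total = 675 GB; ⌈675/160⌉ = 5.
At least 5 USB sticks are required, but only 4 are allowed.

No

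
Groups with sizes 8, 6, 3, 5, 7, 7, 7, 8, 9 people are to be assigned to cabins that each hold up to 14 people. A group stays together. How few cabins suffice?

5

Total = 9 + 8 + 8 + 7 + 7 + 7 + 6 + 5 + 3 = 60 people.
Lower bound: ⌈60/14⌉ = 5 cabins.
A packing using 5 cabins:
  cabin 1: 9 + 5 = 14
  cabin 2: 8 + 6 = 14
  cabin 3: 8 + 3 = 11
  cabin 4: 7 + 7 = 14
  cabin 5: 7 = 7
This matches the lower bound, so 5 is optimal.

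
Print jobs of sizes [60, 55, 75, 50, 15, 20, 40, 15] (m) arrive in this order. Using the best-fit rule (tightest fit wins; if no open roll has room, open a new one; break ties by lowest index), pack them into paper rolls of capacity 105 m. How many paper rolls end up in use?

  60 → roll 1 (new)  [load 60/105]
  55 → roll 2 (new)  [load 55/105]
  75 → roll 3 (new)  [load 75/105]
  50 → roll 2  [load 105/105]
  15 → roll 3  [load 90/105]
  20 → roll 1  [load 80/105]
  40 → roll 4 (new)  [load 40/105]
  15 → roll 3  [load 105/105]
4 paper rolls opened.

4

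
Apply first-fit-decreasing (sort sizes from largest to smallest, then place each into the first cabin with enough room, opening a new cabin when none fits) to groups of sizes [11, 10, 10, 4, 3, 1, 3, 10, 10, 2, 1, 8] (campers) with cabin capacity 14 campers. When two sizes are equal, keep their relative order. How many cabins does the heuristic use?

Sorted descending: 11, 10, 10, 10, 10, 8, 4, 3, 3, 2, 1, 1.
  11 → cabin 1 (new)  [load 11/14]
  10 → cabin 2 (new)  [load 10/14]
  10 → cabin 3 (new)  [load 10/14]
  10 → cabin 4 (new)  [load 10/14]
  10 → cabin 5 (new)  [load 10/14]
  8 → cabin 6 (new)  [load 8/14]
  4 → cabin 2  [load 14/14]
  3 → cabin 1  [load 14/14]
  3 → cabin 3  [load 13/14]
  2 → cabin 4  [load 12/14]
  1 → cabin 3  [load 14/14]
  1 → cabin 4  [load 13/14]
6 cabins opened.

6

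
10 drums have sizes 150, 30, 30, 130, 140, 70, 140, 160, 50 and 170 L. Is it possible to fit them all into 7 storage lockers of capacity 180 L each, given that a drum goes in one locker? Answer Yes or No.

Yes

A valid assignment using 7 storage lockers:
  locker 1: 170 = 170
  locker 2: 160 = 160
  locker 3: 150 + 30 = 180
  locker 4: 140 + 30 = 170
  locker 5: 140 = 140
  locker 6: 130 + 50 = 180
  locker 7: 70 = 70
Every load is within 180 L, so 7 storage lockers suffice.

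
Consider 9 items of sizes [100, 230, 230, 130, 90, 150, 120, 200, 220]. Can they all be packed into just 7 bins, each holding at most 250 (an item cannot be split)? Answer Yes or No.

A valid assignment using 7 bins:
  bin 1: 230 = 230
  bin 2: 230 = 230
  bin 3: 220 = 220
  bin 4: 200 = 200
  bin 5: 150 + 100 = 250
  bin 6: 130 + 120 = 250
  bin 7: 90 = 90
Every load is within 250, so 7 bins suffice.

Yes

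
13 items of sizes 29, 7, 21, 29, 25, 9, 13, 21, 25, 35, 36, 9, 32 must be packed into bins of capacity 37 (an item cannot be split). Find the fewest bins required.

9

Total = 36 + 35 + 32 + 29 + 29 + 25 + 25 + 21 + 21 + 13 + 9 + 9 + 7 = 291.
Lower bound: ⌈291/37⌉ = 8 bins.
Also, 9 items each exceed 37/2, and no two of those can share a bin, so at least 9 bins are needed.
A packing using 9 bins:
  bin 1: 36 = 36
  bin 2: 35 = 35
  bin 3: 32 = 32
  bin 4: 29 + 7 = 36
  bin 5: 29 = 29
  bin 6: 25 + 9 = 34
  bin 7: 25 + 9 = 34
  bin 8: 21 + 13 = 34
  bin 9: 21 = 21
This matches the lower bound, so 9 is optimal.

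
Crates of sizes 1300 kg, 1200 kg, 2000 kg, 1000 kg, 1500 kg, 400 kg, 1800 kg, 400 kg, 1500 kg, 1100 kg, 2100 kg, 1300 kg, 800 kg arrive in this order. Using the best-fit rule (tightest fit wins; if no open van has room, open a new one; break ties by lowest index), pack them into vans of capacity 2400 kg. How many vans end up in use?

  1300 → van 1 (new)  [load 1300/2400]
  1200 → van 2 (new)  [load 1200/2400]
  2000 → van 3 (new)  [load 2000/2400]
  1000 → van 1  [load 2300/2400]
  1500 → van 4 (new)  [load 1500/2400]
  400 → van 3  [load 2400/2400]
  1800 → van 5 (new)  [load 1800/2400]
  400 → van 5  [load 2200/2400]
  1500 → van 6 (new)  [load 1500/2400]
  1100 → van 2  [load 2300/2400]
  2100 → van 7 (new)  [load 2100/2400]
  1300 → van 8 (new)  [load 1300/2400]
  800 → van 4  [load 2300/2400]
8 vans opened.

8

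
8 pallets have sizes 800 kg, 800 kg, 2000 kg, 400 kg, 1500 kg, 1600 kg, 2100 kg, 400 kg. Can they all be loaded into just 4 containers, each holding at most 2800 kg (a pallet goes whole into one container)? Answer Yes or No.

Yes

A valid assignment using 4 containers:
  container 1: 2100 + 400 = 2500
  container 2: 2000 + 800 = 2800
  container 3: 1600 + 800 + 400 = 2800
  container 4: 1500 = 1500
Every load is within 2800 kg, so 4 containers suffice.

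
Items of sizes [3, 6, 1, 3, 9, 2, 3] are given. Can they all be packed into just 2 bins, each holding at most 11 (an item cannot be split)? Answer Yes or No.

No

Total = 27; ⌈27/11⌉ = 3.
At least 3 bins are required, but only 2 are allowed.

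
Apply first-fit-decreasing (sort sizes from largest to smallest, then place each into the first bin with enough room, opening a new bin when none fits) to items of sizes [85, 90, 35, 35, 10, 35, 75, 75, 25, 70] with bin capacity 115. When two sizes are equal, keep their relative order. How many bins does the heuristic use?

5

Sorted descending: 90, 85, 75, 75, 70, 35, 35, 35, 25, 10.
  90 → bin 1 (new)  [load 90/115]
  85 → bin 2 (new)  [load 85/115]
  75 → bin 3 (new)  [load 75/115]
  75 → bin 4 (new)  [load 75/115]
  70 → bin 5 (new)  [load 70/115]
  35 → bin 3  [load 110/115]
  35 → bin 4  [load 110/115]
  35 → bin 5  [load 105/115]
  25 → bin 1  [load 115/115]
  10 → bin 2  [load 95/115]
5 bins opened.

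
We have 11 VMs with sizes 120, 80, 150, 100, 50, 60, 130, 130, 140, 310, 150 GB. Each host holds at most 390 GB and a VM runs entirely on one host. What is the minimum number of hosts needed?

Total = 310 + 150 + 150 + 140 + 130 + 130 + 120 + 100 + 80 + 60 + 50 = 1420 GB.
Lower bound: ⌈1420/390⌉ = 4 hosts.
A packing using 4 hosts:
  host 1: 310 + 80 = 390
  host 2: 150 + 150 + 60 = 360
  host 3: 140 + 130 + 120 = 390
  host 4: 130 + 100 + 50 = 280
This matches the lower bound, so 4 is optimal.

4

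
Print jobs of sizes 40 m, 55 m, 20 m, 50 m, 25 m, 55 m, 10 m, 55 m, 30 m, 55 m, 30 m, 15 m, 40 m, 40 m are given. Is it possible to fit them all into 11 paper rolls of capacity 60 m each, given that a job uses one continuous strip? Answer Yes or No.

Yes

A valid assignment using 10 paper rolls:
  roll 1: 55 = 55
  roll 2: 55 = 55
  roll 3: 55 = 55
  roll 4: 55 = 55
  roll 5: 50 + 10 = 60
  roll 6: 40 + 20 = 60
  roll 7: 40 + 15 = 55
  roll 8: 40 = 40
  roll 9: 30 + 30 = 60
  roll 10: 25 = 25
That uses only 10 ≤ 11, so 11 paper rolls are enough.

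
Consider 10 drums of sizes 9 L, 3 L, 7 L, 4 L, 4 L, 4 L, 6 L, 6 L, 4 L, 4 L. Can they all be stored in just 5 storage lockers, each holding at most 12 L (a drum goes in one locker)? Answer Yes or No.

Yes

A valid assignment using 5 storage lockers:
  locker 1: 9 + 3 = 12
  locker 2: 7 + 4 = 11
  locker 3: 6 + 6 = 12
  locker 4: 4 + 4 + 4 = 12
  locker 5: 4 = 4
Every load is within 12 L, so 5 storage lockers suffice.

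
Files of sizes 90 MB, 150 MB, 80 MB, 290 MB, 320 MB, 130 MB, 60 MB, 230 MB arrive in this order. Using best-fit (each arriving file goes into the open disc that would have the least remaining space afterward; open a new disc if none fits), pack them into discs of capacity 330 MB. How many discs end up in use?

5

  90 → disc 1 (new)  [load 90/330]
  150 → disc 1  [load 240/330]
  80 → disc 1  [load 320/330]
  290 → disc 2 (new)  [load 290/330]
  320 → disc 3 (new)  [load 320/330]
  130 → disc 4 (new)  [load 130/330]
  60 → disc 4  [load 190/330]
  230 → disc 5 (new)  [load 230/330]
5 discs opened.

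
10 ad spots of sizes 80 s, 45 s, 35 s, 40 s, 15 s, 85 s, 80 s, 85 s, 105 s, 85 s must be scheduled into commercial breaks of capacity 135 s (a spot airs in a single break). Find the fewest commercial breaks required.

Total = 105 + 85 + 85 + 85 + 80 + 80 + 45 + 40 + 35 + 15 = 655 s.
Lower bound: ⌈655/135⌉ = 5 commercial breaks.
Also, 6 ad spots each exceed 135/2 s, and no two of those can share a break, so at least 6 commercial breaks are needed.
A packing using 6 commercial breaks:
  break 1: 105 + 15 = 120
  break 2: 85 + 45 = 130
  break 3: 85 + 40 = 125
  break 4: 85 + 35 = 120
  break 5: 80 = 80
  break 6: 80 = 80
This matches the lower bound, so 6 is optimal.

6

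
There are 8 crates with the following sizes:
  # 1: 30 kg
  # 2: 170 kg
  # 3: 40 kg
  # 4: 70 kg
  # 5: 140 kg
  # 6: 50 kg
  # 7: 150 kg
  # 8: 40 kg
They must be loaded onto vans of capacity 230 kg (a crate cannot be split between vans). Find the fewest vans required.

4

Total = 170 + 150 + 140 + 70 + 50 + 40 + 40 + 30 = 690 kg.
Lower bound: ⌈690/230⌉ = 3 vans.
A packing using 4 vans:
  van 1: 170 + 50 = 220
  van 2: 150 + 70 = 220
  van 3: 140 + 40 + 40 = 220
  van 4: 30 = 30
No arrangement into 3 vans stays within capacity, so 4 is optimal.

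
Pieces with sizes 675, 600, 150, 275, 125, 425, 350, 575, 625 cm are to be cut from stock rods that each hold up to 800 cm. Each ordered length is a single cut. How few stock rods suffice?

6

Total = 675 + 625 + 600 + 575 + 425 + 350 + 275 + 150 + 125 = 3800 cm.
Lower bound: ⌈3800/800⌉ = 5 stock rods.
A packing using 6 stock rods:
  stock rod 1: 675 + 125 = 800
  stock rod 2: 625 + 150 = 775
  stock rod 3: 600 = 600
  stock rod 4: 575 = 575
  stock rod 5: 425 + 350 = 775
  stock rod 6: 275 = 275
No arrangement into 5 stock rods stays within capacity, so 6 is optimal.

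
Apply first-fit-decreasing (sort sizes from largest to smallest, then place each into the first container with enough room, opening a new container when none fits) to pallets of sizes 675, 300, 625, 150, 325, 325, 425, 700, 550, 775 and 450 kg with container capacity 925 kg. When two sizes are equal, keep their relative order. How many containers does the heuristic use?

Sorted descending: 775, 700, 675, 625, 550, 450, 425, 325, 325, 300, 150.
  775 → container 1 (new)  [load 775/925]
  700 → container 2 (new)  [load 700/925]
  675 → container 3 (new)  [load 675/925]
  625 → container 4 (new)  [load 625/925]
  550 → container 5 (new)  [load 550/925]
  450 → container 6 (new)  [load 450/925]
  425 → container 6  [load 875/925]
  325 → container 5  [load 875/925]
  325 → container 7 (new)  [load 325/925]
  300 → container 4  [load 925/925]
  150 → container 1  [load 925/925]
7 containers opened.

7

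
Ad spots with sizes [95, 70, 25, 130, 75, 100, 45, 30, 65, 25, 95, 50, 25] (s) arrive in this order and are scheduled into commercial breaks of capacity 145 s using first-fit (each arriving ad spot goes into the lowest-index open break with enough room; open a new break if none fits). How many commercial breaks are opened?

  95 → break 1 (new)  [load 95/145]
  70 → break 2 (new)  [load 70/145]
  25 → break 1  [load 120/145]
  130 → break 3 (new)  [load 130/145]
  75 → break 2  [load 145/145]
  100 → break 4 (new)  [load 100/145]
  45 → break 4  [load 145/145]
  30 → break 5 (new)  [load 30/145]
  65 → break 5  [load 95/145]
  25 → break 1  [load 145/145]
  95 → break 6 (new)  [load 95/145]
  50 → break 5  [load 145/145]
  25 → break 6  [load 120/145]
6 commercial breaks opened.

6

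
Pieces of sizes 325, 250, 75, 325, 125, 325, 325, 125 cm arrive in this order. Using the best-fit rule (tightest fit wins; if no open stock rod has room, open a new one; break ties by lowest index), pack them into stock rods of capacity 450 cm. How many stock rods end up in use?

  325 → stock rod 1 (new)  [load 325/450]
  250 → stock rod 2 (new)  [load 250/450]
  75 → stock rod 1  [load 400/450]
  325 → stock rod 3 (new)  [load 325/450]
  125 → stock rod 3  [load 450/450]
  325 → stock rod 4 (new)  [load 325/450]
  325 → stock rod 5 (new)  [load 325/450]
  125 → stock rod 4  [load 450/450]
5 stock rods opened.

5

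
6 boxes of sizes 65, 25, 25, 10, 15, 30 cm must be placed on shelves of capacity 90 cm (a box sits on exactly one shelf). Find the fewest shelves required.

2

Total = 65 + 30 + 25 + 25 + 15 + 10 = 170 cm.
Lower bound: ⌈170/90⌉ = 2 shelves.
A packing using 2 shelves:
  shelf 1: 65 + 25 = 90
  shelf 2: 30 + 25 + 15 + 10 = 80
This matches the lower bound, so 2 is optimal.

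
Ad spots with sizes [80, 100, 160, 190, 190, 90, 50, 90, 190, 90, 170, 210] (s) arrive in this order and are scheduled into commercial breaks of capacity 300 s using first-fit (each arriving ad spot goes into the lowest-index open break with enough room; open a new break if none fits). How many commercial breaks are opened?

  80 → break 1 (new)  [load 80/300]
  100 → break 1  [load 180/300]
  160 → break 2 (new)  [load 160/300]
  190 → break 3 (new)  [load 190/300]
  190 → break 4 (new)  [load 190/300]
  90 → break 1  [load 270/300]
  50 → break 2  [load 210/300]
  90 → break 2  [load 300/300]
  190 → break 5 (new)  [load 190/300]
  90 → break 3  [load 280/300]
  170 → break 6 (new)  [load 170/300]
  210 → break 7 (new)  [load 210/300]
7 commercial breaks opened.

7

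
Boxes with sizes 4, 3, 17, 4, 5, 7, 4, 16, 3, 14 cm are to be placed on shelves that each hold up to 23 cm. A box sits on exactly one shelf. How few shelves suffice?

Total = 17 + 16 + 14 + 7 + 5 + 4 + 4 + 4 + 3 + 3 = 77 cm.
Lower bound: ⌈77/23⌉ = 4 shelves.
A packing using 4 shelves:
  shelf 1: 17 + 5 = 22
  shelf 2: 16 + 7 = 23
  shelf 3: 14 + 4 + 4 = 22
  shelf 4: 4 + 3 + 3 = 10
This matches the lower bound, so 4 is optimal.

4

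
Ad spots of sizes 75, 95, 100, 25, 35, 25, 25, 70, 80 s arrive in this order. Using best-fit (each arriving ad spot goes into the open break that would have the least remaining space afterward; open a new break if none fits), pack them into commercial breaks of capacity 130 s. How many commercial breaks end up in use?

  75 → break 1 (new)  [load 75/130]
  95 → break 2 (new)  [load 95/130]
  100 → break 3 (new)  [load 100/130]
  25 → break 3  [load 125/130]
  35 → break 2  [load 130/130]
  25 → break 1  [load 100/130]
  25 → break 1  [load 125/130]
  70 → break 4 (new)  [load 70/130]
  80 → break 5 (new)  [load 80/130]
5 commercial breaks opened.

5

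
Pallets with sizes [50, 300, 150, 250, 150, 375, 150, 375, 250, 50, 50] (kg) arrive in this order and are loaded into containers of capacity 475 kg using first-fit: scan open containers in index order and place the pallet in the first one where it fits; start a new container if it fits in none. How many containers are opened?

  50 → container 1 (new)  [load 50/475]
  300 → container 1  [load 350/475]
  150 → container 2 (new)  [load 150/475]
  250 → container 2  [load 400/475]
  150 → container 3 (new)  [load 150/475]
  375 → container 4 (new)  [load 375/475]
  150 → container 3  [load 300/475]
  375 → container 5 (new)  [load 375/475]
  250 → container 6 (new)  [load 250/475]
  50 → container 1  [load 400/475]
  50 → container 1  [load 450/475]
6 containers opened.

6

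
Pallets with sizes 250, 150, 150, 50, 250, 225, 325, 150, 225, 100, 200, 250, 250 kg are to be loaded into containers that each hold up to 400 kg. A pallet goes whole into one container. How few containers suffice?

Total = 325 + 250 + 250 + 250 + 250 + 225 + 225 + 200 + 150 + 150 + 150 + 100 + 50 = 2575 kg.
Lower bound: ⌈2575/400⌉ = 7 containers.
A packing using 8 containers:
  container 1: 325 + 50 = 375
  container 2: 250 + 150 = 400
  container 3: 250 + 150 = 400
  container 4: 250 + 150 = 400
  container 5: 250 + 100 = 350
  container 6: 225 = 225
  container 7: 225 = 225
  container 8: 200 = 200
No arrangement into 7 containers stays within capacity, so 8 is optimal.

8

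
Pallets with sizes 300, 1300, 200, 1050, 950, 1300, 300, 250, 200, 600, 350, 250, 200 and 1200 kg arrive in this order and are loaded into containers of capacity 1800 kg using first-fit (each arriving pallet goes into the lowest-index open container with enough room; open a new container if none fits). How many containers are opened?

  300 → container 1 (new)  [load 300/1800]
  1300 → container 1  [load 1600/1800]
  200 → container 1  [load 1800/1800]
  1050 → container 2 (new)  [load 1050/1800]
  950 → container 3 (new)  [load 950/1800]
  1300 → container 4 (new)  [load 1300/1800]
  300 → container 2  [load 1350/1800]
  250 → container 2  [load 1600/1800]
  200 → container 2  [load 1800/1800]
  600 → container 3  [load 1550/1800]
  350 → container 4  [load 1650/1800]
  250 → container 3  [load 1800/1800]
  200 → container 5 (new)  [load 200/1800]
  1200 → container 5  [load 1400/1800]
5 containers opened.

5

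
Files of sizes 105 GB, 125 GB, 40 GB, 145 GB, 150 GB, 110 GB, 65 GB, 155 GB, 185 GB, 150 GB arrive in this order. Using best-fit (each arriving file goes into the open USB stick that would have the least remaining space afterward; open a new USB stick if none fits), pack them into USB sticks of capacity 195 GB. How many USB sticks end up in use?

  105 → USB stick 1 (new)  [load 105/195]
  125 → USB stick 2 (new)  [load 125/195]
  40 → USB stick 2  [load 165/195]
  145 → USB stick 3 (new)  [load 145/195]
  150 → USB stick 4 (new)  [load 150/195]
  110 → USB stick 5 (new)  [load 110/195]
  65 → USB stick 5  [load 175/195]
  155 → USB stick 6 (new)  [load 155/195]
  185 → USB stick 7 (new)  [load 185/195]
  150 → USB stick 8 (new)  [load 150/195]
8 USB sticks opened.

8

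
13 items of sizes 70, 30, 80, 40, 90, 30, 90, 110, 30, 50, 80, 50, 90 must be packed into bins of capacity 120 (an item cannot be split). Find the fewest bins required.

8

Total = 110 + 90 + 90 + 90 + 80 + 80 + 70 + 50 + 50 + 40 + 30 + 30 + 30 = 840.
Lower bound: ⌈840/120⌉ = 7 bins.
A packing using 8 bins:
  bin 1: 110 = 110
  bin 2: 90 + 30 = 120
  bin 3: 90 + 30 = 120
  bin 4: 90 + 30 = 120
  bin 5: 80 + 40 = 120
  bin 6: 80 = 80
  bin 7: 70 + 50 = 120
  bin 8: 50 = 50
No arrangement into 7 bins stays within capacity, so 8 is optimal.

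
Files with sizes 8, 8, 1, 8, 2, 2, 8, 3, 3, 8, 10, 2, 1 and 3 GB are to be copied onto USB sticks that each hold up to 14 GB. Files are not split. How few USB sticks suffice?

Total = 10 + 8 + 8 + 8 + 8 + 8 + 3 + 3 + 3 + 2 + 2 + 2 + 1 + 1 = 67 GB.
Lower bound: ⌈67/14⌉ = 5 USB sticks.
Also, 6 files each exceed 7 GB, and no two of those can share a USB stick, so at least 6 USB sticks are needed.
A packing using 6 USB sticks:
  USB stick 1: 10 + 3 + 1 = 14
  USB stick 2: 8 + 3 + 3 = 14
  USB stick 3: 8 + 2 + 2 + 2 = 14
  USB stick 4: 8 + 1 = 9
  USB stick 5: 8 = 8
  USB stick 6: 8 = 8
This matches the lower bound, so 6 is optimal.

6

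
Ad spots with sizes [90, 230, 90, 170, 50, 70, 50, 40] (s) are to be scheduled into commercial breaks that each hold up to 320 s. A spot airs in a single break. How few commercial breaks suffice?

3

Total = 230 + 170 + 90 + 90 + 70 + 50 + 50 + 40 = 790 s.
Lower bound: ⌈790/320⌉ = 3 commercial breaks.
A packing using 3 commercial breaks:
  break 1: 230 + 90 = 320
  break 2: 170 + 90 + 50 = 310
  break 3: 70 + 50 + 40 = 160
This matches the lower bound, so 3 is optimal.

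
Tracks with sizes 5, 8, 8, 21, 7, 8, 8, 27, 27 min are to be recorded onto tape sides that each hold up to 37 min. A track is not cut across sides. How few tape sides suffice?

Total = 27 + 27 + 21 + 8 + 8 + 8 + 8 + 7 + 5 = 119 min.
Lower bound: ⌈119/37⌉ = 4 tape sides.
A packing using 4 tape sides:
  side 1: 27 + 8 = 35
  side 2: 27 + 8 = 35
  side 3: 21 + 8 + 8 = 37
  side 4: 7 + 5 = 12
This matches the lower bound, so 4 is optimal.

4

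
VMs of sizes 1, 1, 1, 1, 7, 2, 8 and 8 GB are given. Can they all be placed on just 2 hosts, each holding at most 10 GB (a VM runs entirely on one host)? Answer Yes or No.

Total = 29 GB; ⌈29/10⌉ = 3.
At least 3 hosts are required, but only 2 are allowed.

No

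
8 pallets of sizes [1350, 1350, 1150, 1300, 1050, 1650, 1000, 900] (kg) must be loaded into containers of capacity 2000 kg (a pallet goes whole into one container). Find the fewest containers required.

7

Total = 1650 + 1350 + 1350 + 1300 + 1150 + 1050 + 1000 + 900 = 9750 kg.
Lower bound: ⌈9750/2000⌉ = 5 containers.
Also, 6 pallets each exceed 1000 kg, and no two of those can share a container, so at least 6 containers are needed.
A packing using 7 containers:
  container 1: 1650 = 1650
  container 2: 1350 = 1350
  container 3: 1350 = 1350
  container 4: 1300 = 1300
  container 5: 1150 = 1150
  container 6: 1050 + 900 = 1950
  container 7: 1000 = 1000
No arrangement into 6 containers stays within capacity, so 7 is optimal.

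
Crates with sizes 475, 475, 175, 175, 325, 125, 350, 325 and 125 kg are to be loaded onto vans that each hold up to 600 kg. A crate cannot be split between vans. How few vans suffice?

Total = 475 + 475 + 350 + 325 + 325 + 175 + 175 + 125 + 125 = 2550 kg.
Lower bound: ⌈2550/600⌉ = 5 vans.
A packing using 5 vans:
  van 1: 475 + 125 = 600
  van 2: 475 + 125 = 600
  van 3: 350 + 175 = 525
  van 4: 325 + 175 = 500
  van 5: 325 = 325
This matches the lower bound, so 5 is optimal.

5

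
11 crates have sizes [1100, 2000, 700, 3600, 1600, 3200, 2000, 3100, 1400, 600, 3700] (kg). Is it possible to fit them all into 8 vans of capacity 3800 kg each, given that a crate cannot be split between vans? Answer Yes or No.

Yes

A valid assignment using 7 vans:
  van 1: 3700 = 3700
  van 2: 3600 = 3600
  van 3: 3200 + 600 = 3800
  van 4: 3100 + 700 = 3800
  van 5: 2000 + 1600 = 3600
  van 6: 2000 + 1400 = 3400
  van 7: 1100 = 1100
That uses only 7 ≤ 8, so 8 vans are enough.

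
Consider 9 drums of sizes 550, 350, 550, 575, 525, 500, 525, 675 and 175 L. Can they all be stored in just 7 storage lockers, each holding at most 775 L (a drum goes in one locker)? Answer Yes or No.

No

Total = 4425 L; ⌈4425/775⌉ = 6.
7 drums each exceed half the capacity and cannot share a locker, forcing at least 7 storage lockers.
The bound of 7 does not rule out 7, but exhaustive search shows no assignment into 7 storage lockers of capacity 775 L exists — the minimum is 8.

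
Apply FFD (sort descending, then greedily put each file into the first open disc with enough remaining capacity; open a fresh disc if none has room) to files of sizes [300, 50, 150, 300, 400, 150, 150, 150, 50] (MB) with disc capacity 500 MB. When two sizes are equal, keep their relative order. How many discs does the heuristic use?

Sorted descending: 400, 300, 300, 150, 150, 150, 150, 50, 50.
  400 → disc 1 (new)  [load 400/500]
  300 → disc 2 (new)  [load 300/500]
  300 → disc 3 (new)  [load 300/500]
  150 → disc 2  [load 450/500]
  150 → disc 3  [load 450/500]
  150 → disc 4 (new)  [load 150/500]
  150 → disc 4  [load 300/500]
  50 → disc 1  [load 450/500]
  50 → disc 1  [load 500/500]
4 discs opened.

4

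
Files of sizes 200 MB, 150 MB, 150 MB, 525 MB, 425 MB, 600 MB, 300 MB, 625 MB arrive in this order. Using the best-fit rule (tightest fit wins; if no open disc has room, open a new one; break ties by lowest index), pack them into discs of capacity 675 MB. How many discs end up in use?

6

  200 → disc 1 (new)  [load 200/675]
  150 → disc 1  [load 350/675]
  150 → disc 1  [load 500/675]
  525 → disc 2 (new)  [load 525/675]
  425 → disc 3 (new)  [load 425/675]
  600 → disc 4 (new)  [load 600/675]
  300 → disc 5 (new)  [load 300/675]
  625 → disc 6 (new)  [load 625/675]
6 discs opened.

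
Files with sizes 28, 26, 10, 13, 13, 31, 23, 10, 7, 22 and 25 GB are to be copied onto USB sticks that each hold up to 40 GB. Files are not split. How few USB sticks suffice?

Total = 31 + 28 + 26 + 25 + 23 + 22 + 13 + 13 + 10 + 10 + 7 = 208 GB.
Lower bound: ⌈208/40⌉ = 6 USB sticks.
A packing using 6 USB sticks:
  USB stick 1: 31 + 7 = 38
  USB stick 2: 28 + 10 = 38
  USB stick 3: 26 + 13 = 39
  USB stick 4: 25 + 13 = 38
  USB stick 5: 23 + 10 = 33
  USB stick 6: 22 = 22
This matches the lower bound, so 6 is optimal.

6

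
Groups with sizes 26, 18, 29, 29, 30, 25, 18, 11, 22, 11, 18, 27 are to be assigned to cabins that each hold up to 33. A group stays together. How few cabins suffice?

Total = 30 + 29 + 29 + 27 + 26 + 25 + 22 + 18 + 18 + 18 + 11 + 11 = 264.
Lower bound: ⌈264/33⌉ = 8 cabins.
Also, 10 groups each exceed 33/2, and no two of those can share a cabin, so at least 10 cabins are needed.
A packing using 10 cabins:
  cabin 1: 30 = 30
  cabin 2: 29 = 29
  cabin 3: 29 = 29
  cabin 4: 27 = 27
  cabin 5: 26 = 26
  cabin 6: 25 = 25
  cabin 7: 22 + 11 = 33
  cabin 8: 18 + 11 = 29
  cabin 9: 18 = 18
  cabin 10: 18 = 18
This matches the lower bound, so 10 is optimal.

10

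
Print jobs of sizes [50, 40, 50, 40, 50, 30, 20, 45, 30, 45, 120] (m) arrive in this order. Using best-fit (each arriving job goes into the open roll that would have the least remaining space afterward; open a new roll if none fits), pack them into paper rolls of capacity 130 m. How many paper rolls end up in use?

  50 → roll 1 (new)  [load 50/130]
  40 → roll 1  [load 90/130]
  50 → roll 2 (new)  [load 50/130]
  40 → roll 1  [load 130/130]
  50 → roll 2  [load 100/130]
  30 → roll 2  [load 130/130]
  20 → roll 3 (new)  [load 20/130]
  45 → roll 3  [load 65/130]
  30 → roll 3  [load 95/130]
  45 → roll 4 (new)  [load 45/130]
  120 → roll 5 (new)  [load 120/130]
5 paper rolls opened.

5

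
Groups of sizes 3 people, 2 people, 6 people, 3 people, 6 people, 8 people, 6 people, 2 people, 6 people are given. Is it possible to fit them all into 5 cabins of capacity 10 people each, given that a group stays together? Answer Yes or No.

Yes

A valid assignment using 5 cabins:
  cabin 1: 8 + 2 = 10
  cabin 2: 6 + 3 = 9
  cabin 3: 6 + 3 = 9
  cabin 4: 6 + 2 = 8
  cabin 5: 6 = 6
Every load is within 10 people, so 5 cabins suffice.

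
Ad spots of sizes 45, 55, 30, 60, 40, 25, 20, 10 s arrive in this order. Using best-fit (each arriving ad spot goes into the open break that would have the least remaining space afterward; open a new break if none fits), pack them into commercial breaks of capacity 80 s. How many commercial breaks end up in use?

4

  45 → break 1 (new)  [load 45/80]
  55 → break 2 (new)  [load 55/80]
  30 → break 1  [load 75/80]
  60 → break 3 (new)  [load 60/80]
  40 → break 4 (new)  [load 40/80]
  25 → break 2  [load 80/80]
  20 → break 3  [load 80/80]
  10 → break 4  [load 50/80]
4 commercial breaks opened.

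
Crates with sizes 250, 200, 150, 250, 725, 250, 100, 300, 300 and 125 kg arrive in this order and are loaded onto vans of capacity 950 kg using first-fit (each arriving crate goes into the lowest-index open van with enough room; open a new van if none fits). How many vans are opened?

3

  250 → van 1 (new)  [load 250/950]
  200 → van 1  [load 450/950]
  150 → van 1  [load 600/950]
  250 → van 1  [load 850/950]
  725 → van 2 (new)  [load 725/950]
  250 → van 3 (new)  [load 250/950]
  100 → van 1  [load 950/950]
  300 → van 3  [load 550/950]
  300 → van 3  [load 850/950]
  125 → van 2  [load 850/950]
3 vans opened.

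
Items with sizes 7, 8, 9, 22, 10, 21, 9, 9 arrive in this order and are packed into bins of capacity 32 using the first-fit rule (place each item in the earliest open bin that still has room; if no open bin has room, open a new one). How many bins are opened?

4

  7 → bin 1 (new)  [load 7/32]
  8 → bin 1  [load 15/32]
  9 → bin 1  [load 24/32]
  22 → bin 2 (new)  [load 22/32]
  10 → bin 2  [load 32/32]
  21 → bin 3 (new)  [load 21/32]
  9 → bin 3  [load 30/32]
  9 → bin 4 (new)  [load 9/32]
4 bins opened.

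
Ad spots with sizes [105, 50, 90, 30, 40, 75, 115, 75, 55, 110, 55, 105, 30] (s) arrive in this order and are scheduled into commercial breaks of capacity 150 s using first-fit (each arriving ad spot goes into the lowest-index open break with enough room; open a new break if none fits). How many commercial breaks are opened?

  105 → break 1 (new)  [load 105/150]
  50 → break 2 (new)  [load 50/150]
  90 → break 2  [load 140/150]
  30 → break 1  [load 135/150]
  40 → break 3 (new)  [load 40/150]
  75 → break 3  [load 115/150]
  115 → break 4 (new)  [load 115/150]
  75 → break 5 (new)  [load 75/150]
  55 → break 5  [load 130/150]
  110 → break 6 (new)  [load 110/150]
  55 → break 7 (new)  [load 55/150]
  105 → break 8 (new)  [load 105/150]
  30 → break 3  [load 145/150]
8 commercial breaks opened.

8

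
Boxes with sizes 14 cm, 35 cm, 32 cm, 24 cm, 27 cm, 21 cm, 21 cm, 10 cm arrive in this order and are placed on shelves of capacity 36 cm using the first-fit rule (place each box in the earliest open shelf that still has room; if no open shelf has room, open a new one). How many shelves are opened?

6

  14 → shelf 1 (new)  [load 14/36]
  35 → shelf 2 (new)  [load 35/36]
  32 → shelf 3 (new)  [load 32/36]
  24 → shelf 4 (new)  [load 24/36]
  27 → shelf 5 (new)  [load 27/36]
  21 → shelf 1  [load 35/36]
  21 → shelf 6 (new)  [load 21/36]
  10 → shelf 4  [load 34/36]
6 shelves opened.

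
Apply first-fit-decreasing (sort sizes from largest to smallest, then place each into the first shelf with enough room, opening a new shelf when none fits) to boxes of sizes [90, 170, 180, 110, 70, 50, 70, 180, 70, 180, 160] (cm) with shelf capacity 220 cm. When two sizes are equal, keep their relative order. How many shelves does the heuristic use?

7

Sorted descending: 180, 180, 180, 170, 160, 110, 90, 70, 70, 70, 50.
  180 → shelf 1 (new)  [load 180/220]
  180 → shelf 2 (new)  [load 180/220]
  180 → shelf 3 (new)  [load 180/220]
  170 → shelf 4 (new)  [load 170/220]
  160 → shelf 5 (new)  [load 160/220]
  110 → shelf 6 (new)  [load 110/220]
  90 → shelf 6  [load 200/220]
  70 → shelf 7 (new)  [load 70/220]
  70 → shelf 7  [load 140/220]
  70 → shelf 7  [load 210/220]
  50 → shelf 4  [load 220/220]
7 shelves opened.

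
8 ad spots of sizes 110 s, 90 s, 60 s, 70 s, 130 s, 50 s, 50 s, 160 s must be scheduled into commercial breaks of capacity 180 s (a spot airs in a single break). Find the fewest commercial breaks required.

5

Total = 160 + 130 + 110 + 90 + 70 + 60 + 50 + 50 = 720 s.
Lower bound: ⌈720/180⌉ = 4 commercial breaks.
A packing using 5 commercial breaks:
  break 1: 160 = 160
  break 2: 130 + 50 = 180
  break 3: 110 + 70 = 180
  break 4: 90 + 60 = 150
  break 5: 50 = 50
No arrangement into 4 commercial breaks stays within capacity, so 5 is optimal.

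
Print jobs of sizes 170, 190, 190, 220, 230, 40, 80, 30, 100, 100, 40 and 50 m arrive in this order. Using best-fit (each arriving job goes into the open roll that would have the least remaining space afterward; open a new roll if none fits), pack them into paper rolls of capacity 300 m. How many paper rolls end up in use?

  170 → roll 1 (new)  [load 170/300]
  190 → roll 2 (new)  [load 190/300]
  190 → roll 3 (new)  [load 190/300]
  220 → roll 4 (new)  [load 220/300]
  230 → roll 5 (new)  [load 230/300]
  40 → roll 5  [load 270/300]
  80 → roll 4  [load 300/300]
  30 → roll 5  [load 300/300]
  100 → roll 2  [load 290/300]
  100 → roll 3  [load 290/300]
  40 → roll 1  [load 210/300]
  50 → roll 1  [load 260/300]
5 paper rolls opened.

5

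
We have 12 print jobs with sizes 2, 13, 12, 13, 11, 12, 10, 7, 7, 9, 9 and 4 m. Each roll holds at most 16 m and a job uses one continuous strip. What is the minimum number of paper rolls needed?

8

Total = 13 + 13 + 12 + 12 + 11 + 10 + 9 + 9 + 7 + 7 + 4 + 2 = 109 m.
Lower bound: ⌈109/16⌉ = 7 paper rolls.
Also, 8 print jobs each exceed 8 m, and no two of those can share a roll, so at least 8 paper rolls are needed.
A packing using 8 paper rolls:
  roll 1: 13 + 2 = 15
  roll 2: 13 = 13
  roll 3: 12 + 4 = 16
  roll 4: 12 = 12
  roll 5: 11 = 11
  roll 6: 10 = 10
  roll 7: 9 + 7 = 16
  roll 8: 9 + 7 = 16
This matches the lower bound, so 8 is optimal.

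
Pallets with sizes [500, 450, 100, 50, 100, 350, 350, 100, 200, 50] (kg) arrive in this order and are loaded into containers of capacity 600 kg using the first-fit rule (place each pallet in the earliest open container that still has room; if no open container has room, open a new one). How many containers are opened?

  500 → container 1 (new)  [load 500/600]
  450 → container 2 (new)  [load 450/600]
  100 → container 1  [load 600/600]
  50 → container 2  [load 500/600]
  100 → container 2  [load 600/600]
  350 → container 3 (new)  [load 350/600]
  350 → container 4 (new)  [load 350/600]
  100 → container 3  [load 450/600]
  200 → container 4  [load 550/600]
  50 → container 3  [load 500/600]
4 containers opened.

4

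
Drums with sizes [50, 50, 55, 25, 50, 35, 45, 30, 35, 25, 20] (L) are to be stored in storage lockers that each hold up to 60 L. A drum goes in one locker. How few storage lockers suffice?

8

Total = 55 + 50 + 50 + 50 + 45 + 35 + 35 + 30 + 25 + 25 + 20 = 420 L.
Lower bound: ⌈420/60⌉ = 7 storage lockers.
A packing using 8 storage lockers:
  locker 1: 55 = 55
  locker 2: 50 = 50
  locker 3: 50 = 50
  locker 4: 50 = 50
  locker 5: 45 = 45
  locker 6: 35 + 25 = 60
  locker 7: 35 + 25 = 60
  locker 8: 30 + 20 = 50
No arrangement into 7 storage lockers stays within capacity, so 8 is optimal.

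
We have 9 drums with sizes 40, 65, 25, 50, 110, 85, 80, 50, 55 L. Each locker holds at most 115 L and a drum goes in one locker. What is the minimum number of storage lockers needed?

6

Total = 110 + 85 + 80 + 65 + 55 + 50 + 50 + 40 + 25 = 560 L.
Lower bound: ⌈560/115⌉ = 5 storage lockers.
A packing using 6 storage lockers:
  locker 1: 110 = 110
  locker 2: 85 + 25 = 110
  locker 3: 80 = 80
  locker 4: 65 + 50 = 115
  locker 5: 55 + 50 = 105
  locker 6: 40 = 40
No arrangement into 5 storage lockers stays within capacity, so 6 is optimal.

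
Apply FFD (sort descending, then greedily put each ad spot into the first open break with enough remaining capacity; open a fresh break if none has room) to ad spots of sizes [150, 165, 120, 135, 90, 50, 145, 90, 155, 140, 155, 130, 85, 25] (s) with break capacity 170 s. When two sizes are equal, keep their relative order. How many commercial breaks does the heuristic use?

Sorted descending: 165, 155, 155, 150, 145, 140, 135, 130, 120, 90, 90, 85, 50, 25.
  165 → break 1 (new)  [load 165/170]
  155 → break 2 (new)  [load 155/170]
  155 → break 3 (new)  [load 155/170]
  150 → break 4 (new)  [load 150/170]
  145 → break 5 (new)  [load 145/170]
  140 → break 6 (new)  [load 140/170]
  135 → break 7 (new)  [load 135/170]
  130 → break 8 (new)  [load 130/170]
  120 → break 9 (new)  [load 120/170]
  90 → break 10 (new)  [load 90/170]
  90 → break 11 (new)  [load 90/170]
  85 → break 12 (new)  [load 85/170]
  50 → break 9  [load 170/170]
  25 → break 5  [load 170/170]
12 commercial breaks opened.

12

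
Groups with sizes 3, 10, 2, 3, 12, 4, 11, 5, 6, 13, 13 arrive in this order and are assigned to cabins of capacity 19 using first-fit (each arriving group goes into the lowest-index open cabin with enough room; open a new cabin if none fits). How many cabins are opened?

5

  3 → cabin 1 (new)  [load 3/19]
  10 → cabin 1  [load 13/19]
  2 → cabin 1  [load 15/19]
  3 → cabin 1  [load 18/19]
  12 → cabin 2 (new)  [load 12/19]
  4 → cabin 2  [load 16/19]
  11 → cabin 3 (new)  [load 11/19]
  5 → cabin 3  [load 16/19]
  6 → cabin 4 (new)  [load 6/19]
  13 → cabin 4  [load 19/19]
  13 → cabin 5 (new)  [load 13/19]
5 cabins opened.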